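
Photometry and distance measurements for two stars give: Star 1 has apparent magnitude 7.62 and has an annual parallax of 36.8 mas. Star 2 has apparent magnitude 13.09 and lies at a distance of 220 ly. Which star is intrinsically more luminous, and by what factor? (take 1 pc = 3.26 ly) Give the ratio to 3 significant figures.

Star 1 is more luminous, by a factor of 25.0.

Star 1: p = 36.8 mas = 0.0368″ → d = 1/p = 27.17 pc
Star 1: M = m − 5 log₁₀ d + 5 = 7.62 − 5·1.4342 + 5 = 5.449
Star 2: d = 220 ly / 3.26 = 67.48 pc
Star 2: M = m − 5 log₁₀ d + 5 = 13.09 − 5·1.8292 + 5 = 8.944
ΔM = M_1 − M_2 = 5.449 − (8.944) = -3.495; smaller M is more luminous → Star 1.
L ratio = 10^(0.4 |ΔM|) = 10^1.398 = 25.00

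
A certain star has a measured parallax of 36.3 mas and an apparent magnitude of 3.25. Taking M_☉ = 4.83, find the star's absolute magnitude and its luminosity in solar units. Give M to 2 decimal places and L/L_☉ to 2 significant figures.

M ≈ 1.05; L/L_☉ ≈ 33

d = 1/p = 1000/36.3 mas = 27.55 pc
M = m − 5 log₁₀ d + 5 = 3.25 − 5·1.4401 + 5 = 1.050
M − M_☉ = 1.050 − 4.83 = -3.780
L/L_☉ = 10^(−0.4 × -3.780) = 32.52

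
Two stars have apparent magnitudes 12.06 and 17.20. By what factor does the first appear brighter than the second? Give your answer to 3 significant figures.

114

Δm = 12.06 − (17.20) = -5.14
Flux ratio = 10^(−0.4 Δm) = 10^(−0.4 × -5.14) = 10^2.056 = 113.8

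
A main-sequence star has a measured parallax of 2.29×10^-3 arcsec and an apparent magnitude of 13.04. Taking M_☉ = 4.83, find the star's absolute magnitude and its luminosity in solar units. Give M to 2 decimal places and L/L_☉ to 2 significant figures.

d = 1/p = 1/2.29×10^-3″ = 436.7 pc
M = m − 5 log₁₀ d + 5 = 13.04 − 5·2.6402 + 5 = 4.839
M − M_☉ = 4.839 − 4.83 = 0.009
L/L_☉ = 10^(−0.4 × 0.009) = 0.9916

M ≈ 4.84; L/L_☉ ≈ 0.99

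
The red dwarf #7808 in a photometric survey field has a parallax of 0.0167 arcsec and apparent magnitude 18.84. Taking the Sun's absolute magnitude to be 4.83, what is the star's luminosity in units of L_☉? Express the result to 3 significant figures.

L/L_☉ ≈ 8.92×10^-5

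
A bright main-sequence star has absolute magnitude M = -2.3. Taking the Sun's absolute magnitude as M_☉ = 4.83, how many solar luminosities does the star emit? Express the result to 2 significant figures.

M − M_☉ = -2.3 − 4.83 = -7.130
L/L_☉ = 10^(−0.4 (M − M_☉)) = 10^2.852 = 711.2

L/L_☉ ≈ 710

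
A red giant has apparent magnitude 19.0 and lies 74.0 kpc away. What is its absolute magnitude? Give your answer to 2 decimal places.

M ≈ -0.35

d = 74.0 kpc = 74000 pc
5 log₁₀(d/10 pc) = 5 log₁₀(74000) − 5 = 19.346
M = m − 5 log₁₀(d/10) = 19.0 − 19.346 = -0.346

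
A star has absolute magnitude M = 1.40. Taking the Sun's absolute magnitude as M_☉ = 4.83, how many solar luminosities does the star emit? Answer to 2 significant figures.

L/L_☉ ≈ 24

M − M_☉ = 1.40 − 4.83 = -3.430
L/L_☉ = 10^(−0.4 (M − M_☉)) = 10^1.372 = 23.55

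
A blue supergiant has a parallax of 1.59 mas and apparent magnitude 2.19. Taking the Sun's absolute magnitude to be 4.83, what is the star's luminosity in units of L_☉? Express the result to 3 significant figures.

d = 1/p = 1000/1.59 mas = 628.9 pc
M = m − 5 log₁₀ d + 5 = 2.19 − 5·2.7986 + 5 = -6.803
M − M_☉ = -6.803 − 4.83 = -11.633
L/L_☉ = 10^(−0.4 × -11.633) = 45000

L/L_☉ ≈ 45000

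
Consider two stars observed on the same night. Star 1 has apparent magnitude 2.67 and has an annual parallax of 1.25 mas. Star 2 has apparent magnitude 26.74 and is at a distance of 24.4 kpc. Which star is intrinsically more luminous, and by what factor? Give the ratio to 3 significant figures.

Star 1 is more luminous, by a factor of 4.56×10^6.

Star 1: p = 1.25 mas = 1.25×10^-3″ → d = 1/p = 800.0 pc
Star 1: M = m − 5 log₁₀ d + 5 = 2.67 − 5·2.9031 + 5 = -6.845
Star 2: d = 24.4 kpc = 24400 pc
Star 2: M = m − 5 log₁₀ d + 5 = 26.74 − 5·4.3874 + 5 = 9.803
ΔM = M_1 − M_2 = -6.845 − (9.803) = -16.649; smaller M is more luminous → Star 1.
L ratio = 10^(0.4 |ΔM|) = 10^6.659 = 4.565×10^6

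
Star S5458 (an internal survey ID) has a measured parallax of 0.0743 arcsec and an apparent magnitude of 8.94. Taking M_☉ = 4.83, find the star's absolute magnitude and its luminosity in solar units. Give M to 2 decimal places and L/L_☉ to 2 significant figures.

M ≈ 8.29; L/L_☉ ≈ 0.041

d = 1/p = 1/0.0743″ = 13.46 pc
M = m − 5 log₁₀ d + 5 = 8.94 − 5·1.1290 + 5 = 8.295
M − M_☉ = 8.295 − 4.83 = 3.465
L/L_☉ = 10^(−0.4 × 3.465) = 0.04112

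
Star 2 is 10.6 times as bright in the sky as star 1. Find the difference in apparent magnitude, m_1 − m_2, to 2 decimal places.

Pogson: Δm = −2.5 log₁₀(ratio) = −2.5 log₁₀(10.6) = −2.5 × 1.0253 = -2.563
Star 2 is brighter so has the smaller magnitude: m_1 − m_2 is positive.

m_1 − m_2 ≈ 2.56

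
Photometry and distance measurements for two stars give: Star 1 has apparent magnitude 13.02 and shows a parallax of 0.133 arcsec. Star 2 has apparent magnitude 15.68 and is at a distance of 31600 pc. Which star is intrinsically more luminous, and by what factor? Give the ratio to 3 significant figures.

Star 1: d = 1/p = 1/0.133″ = 7.519 pc
Star 1: M = m − 5 log₁₀ d + 5 = 13.02 − 5·0.8761 + 5 = 13.639
Star 2: M = m − 5 log₁₀ d + 5 = 15.68 − 5·4.4997 + 5 = -1.818
ΔM = M_1 − M_2 = 13.639 − (-1.818) = 15.458; smaller M is more luminous → Star 2.
L ratio = 10^(0.4 |ΔM|) = 10^6.183 = 1.524×10^6

Star 2 is more luminous, by a factor of 1.52×10^6.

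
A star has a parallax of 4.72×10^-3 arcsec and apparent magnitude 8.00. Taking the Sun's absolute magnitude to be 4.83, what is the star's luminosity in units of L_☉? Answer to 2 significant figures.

L/L_☉ ≈ 24

d = 1/p = 1/4.72×10^-3″ = 211.9 pc
M = m − 5 log₁₀ d + 5 = 8.00 − 5·2.3261 + 5 = 1.370
M − M_☉ = 1.370 − 4.83 = -3.460
L/L_☉ = 10^(−0.4 × -3.460) = 24.22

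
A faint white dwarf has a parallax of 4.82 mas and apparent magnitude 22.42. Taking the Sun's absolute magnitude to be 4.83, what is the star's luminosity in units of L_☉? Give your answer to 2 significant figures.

d = 1/p = 1000/4.82 mas = 207.5 pc
M = m − 5 log₁₀ d + 5 = 22.42 − 5·2.3170 + 5 = 15.835
M − M_☉ = 15.835 − 4.83 = 11.005
L/L_☉ = 10^(−0.4 × 11.005) = 3.962×10^-5

L/L_☉ ≈ 4.0×10^-5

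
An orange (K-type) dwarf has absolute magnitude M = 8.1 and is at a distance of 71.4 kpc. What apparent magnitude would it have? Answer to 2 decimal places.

d = 71.4 kpc = 71400 pc
m = M + 5 log₁₀ d − 5 = 8.1 + 5·4.8537 − 5 = 27.368

m ≈ 27.37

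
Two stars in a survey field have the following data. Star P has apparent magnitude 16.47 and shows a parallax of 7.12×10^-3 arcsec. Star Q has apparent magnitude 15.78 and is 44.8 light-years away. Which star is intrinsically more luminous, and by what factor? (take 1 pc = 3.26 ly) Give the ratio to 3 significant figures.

Star P is more luminous, by a factor of 55.3.

Star P: d = 1/p = 1/7.12×10^-3″ = 140.4 pc
Star P: M = m − 5 log₁₀ d + 5 = 16.47 − 5·2.1475 + 5 = 10.732
Star Q: d = 44.8 ly / 3.26 = 13.74 pc
Star Q: M = m − 5 log₁₀ d + 5 = 15.78 − 5·1.1381 + 5 = 15.090
ΔM = M_P − M_Q = 10.732 − (15.090) = -4.357; smaller M is more luminous → Star P.
L ratio = 10^(0.4 |ΔM|) = 10^1.743 = 55.32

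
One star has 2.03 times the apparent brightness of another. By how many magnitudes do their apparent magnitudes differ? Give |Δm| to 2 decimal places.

Pogson: Δm = −2.5 log₁₀(ratio) = −2.5 log₁₀(2.03) = −2.5 × 0.3075 = -0.769

|Δm| ≈ 0.77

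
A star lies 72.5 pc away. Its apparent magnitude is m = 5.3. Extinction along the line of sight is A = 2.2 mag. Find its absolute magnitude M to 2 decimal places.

5 log₁₀(d/10 pc) = 5 log₁₀(72.50) − 5 = 4.302
M = m − 5 log₁₀(d/10) − A = 5.3 − 4.302 − 2.2 = -1.202

M ≈ -1.20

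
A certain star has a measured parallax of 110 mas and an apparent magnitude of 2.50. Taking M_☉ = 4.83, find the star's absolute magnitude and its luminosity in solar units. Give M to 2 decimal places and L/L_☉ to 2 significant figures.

M ≈ 2.71; L/L_☉ ≈ 7.1

d = 1/p = 1000/110 mas = 9.091 pc
M = m − 5 log₁₀ d + 5 = 2.50 − 5·0.9586 + 5 = 2.707
M − M_☉ = 2.707 − 4.83 = -2.123
L/L_☉ = 10^(−0.4 × -2.123) = 7.067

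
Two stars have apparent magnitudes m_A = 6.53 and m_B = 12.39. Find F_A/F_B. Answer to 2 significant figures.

Magnitude difference = -5.86
Flux ratio = 10^(−0.4 Δm) = 10^(−0.4 × -5.86) = 10^2.344 = 220.8

F_A/F_B ≈ 220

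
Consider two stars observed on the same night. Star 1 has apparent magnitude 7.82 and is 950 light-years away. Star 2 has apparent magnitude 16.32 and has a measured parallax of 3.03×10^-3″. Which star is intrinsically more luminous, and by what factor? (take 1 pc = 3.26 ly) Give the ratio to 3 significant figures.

Star 1: d = 950 ly / 3.26 = 291.4 pc
Star 1: M = m − 5 log₁₀ d + 5 = 7.82 − 5·2.4645 + 5 = 0.497
Star 2: d = 1/p = 1/3.03×10^-3″ = 330.0 pc
Star 2: M = m − 5 log₁₀ d + 5 = 16.32 − 5·2.5186 + 5 = 8.727
ΔM = M_1 − M_2 = 0.497 − (8.727) = -8.230; smaller M is more luminous → Star 1.
L ratio = 10^(0.4 |ΔM|) = 10^3.292 = 1958

Star 1 is more luminous, by a factor of 1960.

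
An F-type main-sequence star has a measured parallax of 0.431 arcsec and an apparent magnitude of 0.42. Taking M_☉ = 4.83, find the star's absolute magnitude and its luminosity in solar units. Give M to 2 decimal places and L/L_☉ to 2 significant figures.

M ≈ 3.59; L/L_☉ ≈ 3.1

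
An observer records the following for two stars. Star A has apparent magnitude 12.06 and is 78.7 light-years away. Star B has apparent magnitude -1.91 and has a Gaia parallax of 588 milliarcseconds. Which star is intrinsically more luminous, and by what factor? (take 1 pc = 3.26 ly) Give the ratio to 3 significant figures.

Star B is more luminous, by a factor of 1920.

Star A: d = 78.7 ly / 3.26 = 24.14 pc
Star A: M = m − 5 log₁₀ d + 5 = 12.06 − 5·1.3828 + 5 = 10.146
Star B: p = 588 mas = 0.588″ → d = 1/p = 1.701 pc
Star B: M = m − 5 log₁₀ d + 5 = -1.91 − 5·0.2306 + 5 = 1.937
ΔM = M_A − M_B = 10.146 − (1.937) = 8.209; smaller M is more luminous → Star B.
L ratio = 10^(0.4 |ΔM|) = 10^3.284 = 1922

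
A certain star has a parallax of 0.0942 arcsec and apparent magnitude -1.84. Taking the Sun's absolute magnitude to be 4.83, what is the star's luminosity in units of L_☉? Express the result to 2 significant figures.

d = 1/p = 1/0.0942″ = 10.62 pc
M = m − 5 log₁₀ d + 5 = -1.84 − 5·1.0259 + 5 = -1.970
M − M_☉ = -1.970 − 4.83 = -6.800
L/L_☉ = 10^(−0.4 × -6.800) = 524.7

L/L_☉ ≈ 520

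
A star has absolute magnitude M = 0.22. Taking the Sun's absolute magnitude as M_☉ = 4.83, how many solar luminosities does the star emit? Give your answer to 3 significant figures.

L/L_☉ ≈ 69.8

M − M_☉ = 0.22 − 4.83 = -4.610
L/L_☉ = 10^(−0.4 (M − M_☉)) = 10^1.844 = 69.82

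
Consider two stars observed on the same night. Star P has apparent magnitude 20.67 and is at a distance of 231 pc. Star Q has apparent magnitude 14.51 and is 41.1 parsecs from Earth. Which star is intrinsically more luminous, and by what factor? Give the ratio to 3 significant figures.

Star P: M = m − 5 log₁₀ d + 5 = 20.67 − 5·2.3636 + 5 = 13.852
Star Q: M = m − 5 log₁₀ d + 5 = 14.51 − 5·1.6138 + 5 = 11.441
ΔM = M_P − M_Q = 13.852 − (11.441) = 2.411; smaller M is more luminous → Star Q.
L ratio = 10^(0.4 |ΔM|) = 10^0.964 = 9.214

Star Q is more luminous, by a factor of 9.21.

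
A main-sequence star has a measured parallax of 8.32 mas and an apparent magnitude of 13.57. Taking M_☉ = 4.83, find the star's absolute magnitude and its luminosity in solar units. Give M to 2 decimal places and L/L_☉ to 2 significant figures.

M ≈ 8.17; L/L_☉ ≈ 0.046

d = 1/p = 1000/8.32 mas = 120.2 pc
M = m − 5 log₁₀ d + 5 = 13.57 − 5·2.0799 + 5 = 8.171
M − M_☉ = 8.171 − 4.83 = 3.341
L/L_☉ = 10^(−0.4 × 3.341) = 0.04611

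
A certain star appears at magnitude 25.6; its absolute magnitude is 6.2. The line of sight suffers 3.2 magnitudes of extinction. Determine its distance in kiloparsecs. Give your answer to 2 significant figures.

m − M = 5 log₁₀(d/10 pc) + A  ⇒  25.6 − (6.2) − 3.2 = 5 log₁₀(d/10)
16.200 = 5 log₁₀(d/10)
log₁₀ d = (m − M − A)/5 + 1 = 4.2400
d = 10^4.2400 = 17380 pc
= 17.38 kpc

d ≈ 17 kpc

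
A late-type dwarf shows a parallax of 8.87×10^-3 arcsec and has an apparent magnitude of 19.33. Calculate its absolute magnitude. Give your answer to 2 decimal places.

M ≈ 14.07

d = 1/p = 1/8.87×10^-3″ = 112.7 pc
5 log₁₀(d/10 pc) = 5 log₁₀(112.7) − 5 = 5.260
M = m − 5 log₁₀(d/10) = 19.33 − 5.260 = 14.070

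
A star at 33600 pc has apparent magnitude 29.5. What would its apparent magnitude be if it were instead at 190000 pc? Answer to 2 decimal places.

m ≈ 33.26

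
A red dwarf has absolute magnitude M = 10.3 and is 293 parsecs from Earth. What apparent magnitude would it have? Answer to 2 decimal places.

m ≈ 17.63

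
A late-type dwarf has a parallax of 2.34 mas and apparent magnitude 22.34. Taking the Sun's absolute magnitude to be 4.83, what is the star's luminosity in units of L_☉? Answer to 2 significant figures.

L/L_☉ ≈ 1.8×10^-4

d = 1/p = 1000/2.34 mas = 427.4 pc
M = m − 5 log₁₀ d + 5 = 22.34 − 5·2.6308 + 5 = 14.186
M − M_☉ = 14.186 − 4.83 = 9.356
L/L_☉ = 10^(−0.4 × 9.356) = 1.810×10^-4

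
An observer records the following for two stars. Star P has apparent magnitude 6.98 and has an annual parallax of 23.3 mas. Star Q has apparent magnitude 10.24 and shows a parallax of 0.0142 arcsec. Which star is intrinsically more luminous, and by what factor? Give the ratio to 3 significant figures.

Star P: p = 23.3 mas = 0.0233″ → d = 1/p = 42.92 pc
Star P: M = m − 5 log₁₀ d + 5 = 6.98 − 5·1.6326 + 5 = 3.817
Star Q: d = 1/p = 1/0.0142″ = 70.42 pc
Star Q: M = m − 5 log₁₀ d + 5 = 10.24 − 5·1.8477 + 5 = 6.001
ΔM = M_P − M_Q = 3.817 − (6.001) = -2.185; smaller M is more luminous → Star P.
L ratio = 10^(0.4 |ΔM|) = 10^0.874 = 7.479

Star P is more luminous, by a factor of 7.48.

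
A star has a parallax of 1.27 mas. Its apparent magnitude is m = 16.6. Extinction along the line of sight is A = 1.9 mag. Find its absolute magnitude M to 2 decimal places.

M ≈ 5.22

p = 1.27 mas = 1.27×10^-3″ → d = 1/p = 787.4 pc
5 log₁₀(d/10 pc) = 5 log₁₀(787.4) − 5 = 9.481
M = m − 5 log₁₀(d/10) − A = 16.6 − 9.481 − 1.9 = 5.219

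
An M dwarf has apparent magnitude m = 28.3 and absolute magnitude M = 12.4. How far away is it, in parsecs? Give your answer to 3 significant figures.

d ≈ 15100 pc

μ = m − M = 15.900
m − M = 5 log₁₀ d − 5
log₁₀ d = (m − M)/5 + 1 = 4.1800
d = 10^4.1800 = 15140 pc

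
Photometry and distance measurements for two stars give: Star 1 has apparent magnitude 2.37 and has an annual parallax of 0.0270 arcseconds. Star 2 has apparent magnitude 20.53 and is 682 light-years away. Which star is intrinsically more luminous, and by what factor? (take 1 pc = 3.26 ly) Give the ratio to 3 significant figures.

Star 1 is more luminous, by a factor of 576000.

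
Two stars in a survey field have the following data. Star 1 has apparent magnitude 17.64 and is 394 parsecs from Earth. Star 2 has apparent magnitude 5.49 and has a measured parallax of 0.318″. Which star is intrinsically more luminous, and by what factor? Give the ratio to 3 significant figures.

Star 2 is more luminous, by a factor of 4.61.

Star 1: M = m − 5 log₁₀ d + 5 = 17.64 − 5·2.5955 + 5 = 9.663
Star 2: d = 1/p = 1/0.318″ = 3.145 pc
Star 2: M = m − 5 log₁₀ d + 5 = 5.49 − 5·0.4976 + 5 = 8.002
ΔM = M_1 − M_2 = 9.663 − (8.002) = 1.660; smaller M is more luminous → Star 2.
L ratio = 10^(0.4 |ΔM|) = 10^0.664 = 4.615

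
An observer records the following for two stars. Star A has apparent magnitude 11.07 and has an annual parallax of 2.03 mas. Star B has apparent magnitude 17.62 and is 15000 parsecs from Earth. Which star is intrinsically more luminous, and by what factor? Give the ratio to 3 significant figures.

Star B is more luminous, by a factor of 2.22.

Star A: p = 2.03 mas = 2.03×10^-3″ → d = 1/p = 492.6 pc
Star A: M = m − 5 log₁₀ d + 5 = 11.07 − 5·2.6925 + 5 = 2.607
Star B: M = m − 5 log₁₀ d + 5 = 17.62 − 5·4.1761 + 5 = 1.740
ΔM = M_A − M_B = 2.607 − (1.740) = 0.868; smaller M is more luminous → Star B.
L ratio = 10^(0.4 |ΔM|) = 10^0.347 = 2.224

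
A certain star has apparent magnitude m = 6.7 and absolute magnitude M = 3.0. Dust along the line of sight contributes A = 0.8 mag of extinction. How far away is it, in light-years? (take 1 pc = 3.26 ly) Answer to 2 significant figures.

m − M = 5 log₁₀(d/10 pc) + A  ⇒  6.7 − (3.0) − 0.8 = 5 log₁₀(d/10)
2.900 = 5 log₁₀(d/10)
log₁₀ d = (m − M − A)/5 + 1 = 1.5800
d = 10^1.5800 = 38.02 pc
= 123.9 ly

d ≈ 120 ly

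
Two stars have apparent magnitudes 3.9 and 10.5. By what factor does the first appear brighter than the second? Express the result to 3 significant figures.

Δm = 3.9 − (10.5) = -6.6
Flux ratio = 10^(−0.4 Δm) = 10^(−0.4 × -6.6) = 10^2.640 = 436.5

437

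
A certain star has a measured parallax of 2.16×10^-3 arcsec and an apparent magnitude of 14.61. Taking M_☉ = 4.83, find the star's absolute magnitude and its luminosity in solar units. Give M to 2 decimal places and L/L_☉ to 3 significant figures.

M ≈ 6.28; L/L_☉ ≈ 0.262

d = 1/p = 1/2.16×10^-3″ = 463.0 pc
M = m − 5 log₁₀ d + 5 = 14.61 − 5·2.6655 + 5 = 6.282
M − M_☉ = 6.282 − 4.83 = 1.452
L/L_☉ = 10^(−0.4 × 1.452) = 0.2625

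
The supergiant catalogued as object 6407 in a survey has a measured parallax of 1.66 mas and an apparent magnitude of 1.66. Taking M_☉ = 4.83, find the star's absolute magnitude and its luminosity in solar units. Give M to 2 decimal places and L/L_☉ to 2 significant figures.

d = 1/p = 1000/1.66 mas = 602.4 pc
M = m − 5 log₁₀ d + 5 = 1.66 − 5·2.7799 + 5 = -7.239
M − M_☉ = -7.239 − 4.83 = -12.069
L/L_☉ = 10^(−0.4 × -12.069) = 67260

M ≈ -7.24; L/L_☉ ≈ 67000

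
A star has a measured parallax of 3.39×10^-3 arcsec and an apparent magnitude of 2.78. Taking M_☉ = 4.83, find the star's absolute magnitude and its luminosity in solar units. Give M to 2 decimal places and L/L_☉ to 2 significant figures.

d = 1/p = 1/3.39×10^-3″ = 295.0 pc
M = m − 5 log₁₀ d + 5 = 2.78 − 5·2.4698 + 5 = -4.569
M − M_☉ = -4.569 − 4.83 = -9.399
L/L_☉ = 10^(−0.4 × -9.399) = 5749

M ≈ -4.57; L/L_☉ ≈ 5700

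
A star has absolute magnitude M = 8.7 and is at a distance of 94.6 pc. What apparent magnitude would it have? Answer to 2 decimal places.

m = M + 5 log₁₀ d − 5 = 8.7 + 5·1.9759 − 5 = 13.579

m ≈ 13.58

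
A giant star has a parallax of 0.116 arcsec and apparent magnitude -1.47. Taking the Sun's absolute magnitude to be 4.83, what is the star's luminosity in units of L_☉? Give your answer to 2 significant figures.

L/L_☉ ≈ 250

d = 1/p = 1/0.116″ = 8.621 pc
M = m − 5 log₁₀ d + 5 = -1.47 − 5·0.9355 + 5 = -1.148
M − M_☉ = -1.148 − 4.83 = -5.978
L/L_☉ = 10^(−0.4 × -5.978) = 246.1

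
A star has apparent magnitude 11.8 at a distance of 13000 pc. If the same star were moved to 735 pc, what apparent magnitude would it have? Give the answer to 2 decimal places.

m ≈ 5.56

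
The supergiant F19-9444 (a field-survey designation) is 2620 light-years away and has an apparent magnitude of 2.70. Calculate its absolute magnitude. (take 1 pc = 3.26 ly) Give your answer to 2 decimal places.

M ≈ -6.83

d = 2620 ly / 3.26 = 803.7 pc
5 log₁₀(d/10 pc) = 5 log₁₀(803.7) − 5 = 9.525
M = m − 5 log₁₀(d/10) = 2.70 − 9.525 = -6.825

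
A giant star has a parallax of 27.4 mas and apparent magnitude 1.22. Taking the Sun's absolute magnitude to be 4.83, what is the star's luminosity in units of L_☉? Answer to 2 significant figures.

L/L_☉ ≈ 370

d = 1/p = 1000/27.4 mas = 36.50 pc
M = m − 5 log₁₀ d + 5 = 1.22 − 5·1.5622 + 5 = -1.591
M − M_☉ = -1.591 − 4.83 = -6.421
L/L_☉ = 10^(−0.4 × -6.421) = 370.3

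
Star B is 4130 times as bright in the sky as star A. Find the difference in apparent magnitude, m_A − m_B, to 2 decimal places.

m_A − m_B ≈ 9.04

Pogson: Δm = −2.5 log₁₀(ratio) = −2.5 log₁₀(4130) = −2.5 × 3.6160 = -9.040
Star B is brighter so has the smaller magnitude: m_A − m_B is positive.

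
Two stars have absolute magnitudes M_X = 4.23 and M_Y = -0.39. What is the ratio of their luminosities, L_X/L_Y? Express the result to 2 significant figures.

L_X/L_Y ≈ 0.014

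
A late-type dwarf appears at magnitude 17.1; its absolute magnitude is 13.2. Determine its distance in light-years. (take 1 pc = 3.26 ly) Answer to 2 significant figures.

μ = m − M = 3.900
m − M = 5 log₁₀ d − 5
log₁₀ d = (m − M)/5 + 1 = 1.7800
d = 10^1.7800 = 60.26 pc
= 196.4 ly

d ≈ 200 ly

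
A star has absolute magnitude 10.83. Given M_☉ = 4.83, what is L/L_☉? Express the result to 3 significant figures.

M − M_☉ = 10.83 − 4.83 = 6.000
L/L_☉ = 10^(−0.4 (M − M_☉)) = 10^-2.400 = 3.981×10^-3

L/L_☉ ≈ 3.98×10^-3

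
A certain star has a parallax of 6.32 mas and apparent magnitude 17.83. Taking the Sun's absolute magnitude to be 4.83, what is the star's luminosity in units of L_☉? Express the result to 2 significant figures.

d = 1/p = 1000/6.32 mas = 158.2 pc
M = m − 5 log₁₀ d + 5 = 17.83 − 5·2.1993 + 5 = 11.834
M − M_☉ = 11.834 − 4.83 = 7.004
L/L_☉ = 10^(−0.4 × 7.004) = 1.580×10^-3

L/L_☉ ≈ 1.6×10^-3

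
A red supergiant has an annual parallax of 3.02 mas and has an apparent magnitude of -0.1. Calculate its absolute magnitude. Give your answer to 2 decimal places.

M ≈ -7.70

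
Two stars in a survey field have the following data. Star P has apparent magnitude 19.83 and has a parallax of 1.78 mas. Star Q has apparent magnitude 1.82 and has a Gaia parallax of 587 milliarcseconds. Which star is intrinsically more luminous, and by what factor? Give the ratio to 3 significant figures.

Star P: p = 1.78 mas = 1.78×10^-3″ → d = 1/p = 561.8 pc
Star P: M = m − 5 log₁₀ d + 5 = 19.83 − 5·2.7496 + 5 = 11.082
Star Q: p = 587 mas = 0.587″ → d = 1/p = 1.704 pc
Star Q: M = m − 5 log₁₀ d + 5 = 1.82 − 5·0.2314 + 5 = 5.663
ΔM = M_P − M_Q = 11.082 − (5.663) = 5.419; smaller M is more luminous → Star Q.
L ratio = 10^(0.4 |ΔM|) = 10^2.168 = 147.1

Star Q is more luminous, by a factor of 147.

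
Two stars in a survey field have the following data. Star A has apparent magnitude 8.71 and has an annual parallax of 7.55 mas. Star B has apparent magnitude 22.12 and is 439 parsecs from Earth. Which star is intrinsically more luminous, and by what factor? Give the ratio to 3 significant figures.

Star A is more luminous, by a factor of 21000.

Star A: p = 7.55 mas = 7.55×10^-3″ → d = 1/p = 132.5 pc
Star A: M = m − 5 log₁₀ d + 5 = 8.71 − 5·2.1221 + 5 = 3.100
Star B: M = m − 5 log₁₀ d + 5 = 22.12 − 5·2.6425 + 5 = 13.908
ΔM = M_A − M_B = 3.100 − (13.908) = -10.808; smaller M is more luminous → Star A.
L ratio = 10^(0.4 |ΔM|) = 10^4.323 = 21050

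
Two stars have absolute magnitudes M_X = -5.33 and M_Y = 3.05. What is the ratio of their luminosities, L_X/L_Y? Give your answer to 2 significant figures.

ΔM = M_X − M_Y = -8.38
L_X/L_Y = 10^(−0.4 ΔM) = 10^3.352 = 2249

L_X/L_Y ≈ 2200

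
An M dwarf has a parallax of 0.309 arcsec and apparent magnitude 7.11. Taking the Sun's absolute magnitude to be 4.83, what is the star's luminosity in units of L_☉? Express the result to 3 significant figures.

L/L_☉ ≈ 0.0128

d = 1/p = 1/0.309″ = 3.236 pc
M = m − 5 log₁₀ d + 5 = 7.11 − 5·0.5100 + 5 = 9.560
M − M_☉ = 9.560 − 4.83 = 4.730
L/L_☉ = 10^(−0.4 × 4.730) = 0.01283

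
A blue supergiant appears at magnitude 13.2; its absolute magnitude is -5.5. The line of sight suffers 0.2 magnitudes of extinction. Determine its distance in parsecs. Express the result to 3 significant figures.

m − M = 5 log₁₀(d/10 pc) + A  ⇒  13.2 − (-5.5) − 0.2 = 5 log₁₀(d/10)
18.500 = 5 log₁₀(d/10)
log₁₀ d = (m − M − A)/5 + 1 = 4.7000
d = 10^4.7000 = 50120 pc

d ≈ 50100 pc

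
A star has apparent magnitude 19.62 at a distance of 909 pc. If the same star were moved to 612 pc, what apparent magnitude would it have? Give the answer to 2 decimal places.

m ≈ 18.76

Flux ∝ 1/d², so Δm = 5 log₁₀(d₂/d₁) = 5 log₁₀(612/909) = -0.859
m₂ = m₁ + Δm = 19.62 + (-0.859) = 18.761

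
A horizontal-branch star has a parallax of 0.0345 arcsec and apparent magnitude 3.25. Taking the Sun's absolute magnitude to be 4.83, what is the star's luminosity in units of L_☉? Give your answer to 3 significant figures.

L/L_☉ ≈ 36.0

d = 1/p = 1/0.0345″ = 28.99 pc
M = m − 5 log₁₀ d + 5 = 3.25 − 5·1.4622 + 5 = 0.939
M − M_☉ = 0.939 − 4.83 = -3.891
L/L_☉ = 10^(−0.4 × -3.891) = 36.00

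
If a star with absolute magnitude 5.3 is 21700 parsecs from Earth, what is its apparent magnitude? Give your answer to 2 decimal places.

m = M + 5 log₁₀ d − 5 = 5.3 + 5·4.3365 − 5 = 21.982

m ≈ 21.98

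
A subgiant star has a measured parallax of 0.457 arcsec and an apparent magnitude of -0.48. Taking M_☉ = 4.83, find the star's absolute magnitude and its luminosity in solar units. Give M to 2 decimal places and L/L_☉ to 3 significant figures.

M ≈ 2.82; L/L_☉ ≈ 6.37

d = 1/p = 1/0.457″ = 2.188 pc
M = m − 5 log₁₀ d + 5 = -0.48 − 5·0.3401 + 5 = 2.820
M − M_☉ = 2.820 − 4.83 = -2.010
L/L_☉ = 10^(−0.4 × -2.010) = 6.370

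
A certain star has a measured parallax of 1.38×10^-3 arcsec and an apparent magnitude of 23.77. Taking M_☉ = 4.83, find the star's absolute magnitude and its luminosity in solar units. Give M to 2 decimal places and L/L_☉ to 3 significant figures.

d = 1/p = 1/1.38×10^-3″ = 724.6 pc
M = m − 5 log₁₀ d + 5 = 23.77 − 5·2.8601 + 5 = 14.469
M − M_☉ = 14.469 − 4.83 = 9.639
L/L_☉ = 10^(−0.4 × 9.639) = 1.394×10^-4

M ≈ 14.47; L/L_☉ ≈ 1.39×10^-4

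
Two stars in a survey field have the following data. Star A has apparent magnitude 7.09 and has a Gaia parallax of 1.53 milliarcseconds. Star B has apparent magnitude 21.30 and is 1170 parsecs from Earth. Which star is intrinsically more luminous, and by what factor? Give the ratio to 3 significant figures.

Star A: p = 1.53 mas = 1.53×10^-3″ → d = 1/p = 653.6 pc
Star A: M = m − 5 log₁₀ d + 5 = 7.09 − 5·2.8153 + 5 = -1.987
Star B: M = m − 5 log₁₀ d + 5 = 21.30 − 5·3.0682 + 5 = 10.959
ΔM = M_A − M_B = -1.987 − (10.959) = -12.946; smaller M is more luminous → Star A.
L ratio = 10^(0.4 |ΔM|) = 10^5.178 = 150700

Star A is more luminous, by a factor of 151000.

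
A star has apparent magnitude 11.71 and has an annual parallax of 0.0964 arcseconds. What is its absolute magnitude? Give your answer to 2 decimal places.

M ≈ 11.63

d = 1/p = 1/0.0964″ = 10.37 pc
5 log₁₀(d/10 pc) = 5 log₁₀(10.37) − 5 = 0.080
M = m − 5 log₁₀(d/10) = 11.71 − 0.080 = 11.630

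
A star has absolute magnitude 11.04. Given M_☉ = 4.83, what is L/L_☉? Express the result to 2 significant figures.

L/L_☉ ≈ 3.3×10^-3

M − M_☉ = 11.04 − 4.83 = 6.210
L/L_☉ = 10^(−0.4 (M − M_☉)) = 10^-2.484 = 3.281×10^-3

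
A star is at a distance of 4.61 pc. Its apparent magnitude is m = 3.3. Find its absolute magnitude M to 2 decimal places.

5 log₁₀(d/10 pc) = 5 log₁₀(4.610) − 5 = -1.681
M = m − 5 log₁₀(d/10) = 3.3 + 1.681 = 4.981

M ≈ 4.98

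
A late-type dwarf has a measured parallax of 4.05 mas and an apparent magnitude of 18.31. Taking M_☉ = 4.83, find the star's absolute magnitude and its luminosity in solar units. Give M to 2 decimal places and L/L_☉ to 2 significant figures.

M ≈ 11.35; L/L_☉ ≈ 2.5×10^-3

d = 1/p = 1000/4.05 mas = 246.9 pc
M = m − 5 log₁₀ d + 5 = 18.31 − 5·2.3925 + 5 = 11.347
M − M_☉ = 11.347 − 4.83 = 6.517
L/L_☉ = 10^(−0.4 × 6.517) = 2.472×10^-3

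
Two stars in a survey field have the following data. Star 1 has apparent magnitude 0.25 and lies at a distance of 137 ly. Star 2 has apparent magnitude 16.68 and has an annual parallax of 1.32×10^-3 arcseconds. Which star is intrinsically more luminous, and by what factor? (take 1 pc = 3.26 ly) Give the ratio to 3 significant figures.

Star 1 is more luminous, by a factor of 11500.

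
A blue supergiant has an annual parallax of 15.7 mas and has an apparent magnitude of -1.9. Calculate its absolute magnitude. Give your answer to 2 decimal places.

p = 15.7 mas = 0.0157″ → d = 1/p = 63.69 pc
5 log₁₀(d/10 pc) = 5 log₁₀(63.69) − 5 = 4.021
M = m − 5 log₁₀(d/10) = -1.9 − 4.021 = -5.921

M ≈ -5.92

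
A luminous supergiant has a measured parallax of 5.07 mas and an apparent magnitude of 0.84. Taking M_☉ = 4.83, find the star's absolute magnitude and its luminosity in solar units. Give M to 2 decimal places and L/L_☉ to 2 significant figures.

d = 1/p = 1000/5.07 mas = 197.2 pc
M = m − 5 log₁₀ d + 5 = 0.84 − 5·2.2950 + 5 = -5.635
M − M_☉ = -5.635 − 4.83 = -10.465
L/L_☉ = 10^(−0.4 × -10.465) = 15350

M ≈ -5.63; L/L_☉ ≈ 15000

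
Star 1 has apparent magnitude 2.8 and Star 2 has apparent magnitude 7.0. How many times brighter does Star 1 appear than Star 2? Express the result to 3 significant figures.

Magnitude difference = -4.2
Flux ratio = 10^(−0.4 Δm) = 10^(−0.4 × -4.2) = 10^1.680 = 47.86

47.9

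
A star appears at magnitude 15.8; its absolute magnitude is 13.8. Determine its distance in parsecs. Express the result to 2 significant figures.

d ≈ 25 pc

Distance modulus: m − M = 15.8 − (13.8) = 2.000
m − M = 5 log₁₀ d − 5
log₁₀ d = (m − M)/5 + 1 = 1.4000
d = 10^1.4000 = 25.12 pc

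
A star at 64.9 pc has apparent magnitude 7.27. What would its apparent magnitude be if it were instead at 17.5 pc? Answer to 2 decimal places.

m ≈ 4.42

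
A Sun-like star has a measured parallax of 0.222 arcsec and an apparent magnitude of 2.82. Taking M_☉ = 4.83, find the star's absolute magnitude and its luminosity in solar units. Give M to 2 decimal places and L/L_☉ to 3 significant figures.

M ≈ 4.55; L/L_☉ ≈ 1.29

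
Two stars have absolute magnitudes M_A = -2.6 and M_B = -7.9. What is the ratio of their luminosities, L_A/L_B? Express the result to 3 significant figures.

ΔM = M_A − M_B = 5.3
L_A/L_B = 10^(−0.4 ΔM) = 10^-2.120 = 7.586×10^-3

L_A/L_B ≈ 7.59×10^-3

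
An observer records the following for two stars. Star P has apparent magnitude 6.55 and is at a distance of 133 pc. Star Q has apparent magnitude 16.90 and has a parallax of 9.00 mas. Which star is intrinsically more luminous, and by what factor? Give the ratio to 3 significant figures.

Star P is more luminous, by a factor of 19800.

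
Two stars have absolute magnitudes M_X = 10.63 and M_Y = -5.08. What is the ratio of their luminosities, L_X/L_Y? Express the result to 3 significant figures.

L_X/L_Y ≈ 5.20×10^-7

ΔM = M_X − M_Y = 15.71
L_X/L_Y = 10^(−0.4 ΔM) = 10^-6.284 = 5.200×10^-7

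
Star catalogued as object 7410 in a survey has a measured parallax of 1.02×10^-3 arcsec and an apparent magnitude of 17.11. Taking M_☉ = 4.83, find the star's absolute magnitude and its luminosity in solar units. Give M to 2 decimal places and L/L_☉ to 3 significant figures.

d = 1/p = 1/1.02×10^-3″ = 980.4 pc
M = m − 5 log₁₀ d + 5 = 17.11 − 5·2.9914 + 5 = 7.153
M − M_☉ = 7.153 − 4.83 = 2.323
L/L_☉ = 10^(−0.4 × 2.323) = 0.1177

M ≈ 7.15; L/L_☉ ≈ 0.118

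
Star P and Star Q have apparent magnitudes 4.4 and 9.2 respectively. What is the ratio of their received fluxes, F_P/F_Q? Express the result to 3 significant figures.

Magnitude difference = -4.8
Flux ratio = 10^(−0.4 Δm) = 10^(−0.4 × -4.8) = 10^1.920 = 83.18

F_P/F_Q ≈ 83.2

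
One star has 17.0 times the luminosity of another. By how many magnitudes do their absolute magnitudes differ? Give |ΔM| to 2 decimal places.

Pogson: ΔM = −2.5 log₁₀(ratio) = −2.5 log₁₀(17.0) = −2.5 × 1.2304 = -3.076

|ΔM| ≈ 3.08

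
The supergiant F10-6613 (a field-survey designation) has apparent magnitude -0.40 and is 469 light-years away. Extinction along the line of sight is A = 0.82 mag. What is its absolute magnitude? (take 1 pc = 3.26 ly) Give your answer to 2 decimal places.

M ≈ -7.01

d = 469 ly / 3.26 = 143.9 pc
5 log₁₀(d/10 pc) = 5 log₁₀(143.9) − 5 = 5.790
M = m − 5 log₁₀(d/10) − A = -0.40 − 5.790 − 0.82 = -7.010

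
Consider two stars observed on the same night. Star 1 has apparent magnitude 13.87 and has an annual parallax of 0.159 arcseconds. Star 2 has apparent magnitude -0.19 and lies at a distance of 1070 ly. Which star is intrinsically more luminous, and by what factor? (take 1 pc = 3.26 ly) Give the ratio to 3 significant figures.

Star 1: d = 1/p = 1/0.159″ = 6.289 pc
Star 1: M = m − 5 log₁₀ d + 5 = 13.87 − 5·0.7986 + 5 = 14.877
Star 2: d = 1070 ly / 3.26 = 328.2 pc
Star 2: M = m − 5 log₁₀ d + 5 = -0.19 − 5·2.5162 + 5 = -7.771
ΔM = M_1 − M_2 = 14.877 − (-7.771) = 22.648; smaller M is more luminous → Star 2.
L ratio = 10^(0.4 |ΔM|) = 10^9.059 = 1.146×10^9

Star 2 is more luminous, by a factor of 1.15×10^9.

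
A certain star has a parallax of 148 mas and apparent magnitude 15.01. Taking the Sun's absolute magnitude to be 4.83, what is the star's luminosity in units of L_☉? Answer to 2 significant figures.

d = 1/p = 1000/148 mas = 6.757 pc
M = m − 5 log₁₀ d + 5 = 15.01 − 5·0.8297 + 5 = 15.861
M − M_☉ = 15.861 − 4.83 = 11.031
L/L_☉ = 10^(−0.4 × 11.031) = 3.868×10^-5

L/L_☉ ≈ 3.9×10^-5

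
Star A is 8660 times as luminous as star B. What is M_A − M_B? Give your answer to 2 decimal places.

M_A − M_B ≈ -9.84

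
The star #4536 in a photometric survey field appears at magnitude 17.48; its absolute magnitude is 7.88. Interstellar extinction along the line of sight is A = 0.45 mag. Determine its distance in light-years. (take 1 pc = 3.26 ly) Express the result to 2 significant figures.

m − M = 5 log₁₀(d/10 pc) + A  ⇒  17.48 − (7.88) − 0.45 = 5 log₁₀(d/10)
9.150 = 5 log₁₀(d/10)
log₁₀ d = (m − M − A)/5 + 1 = 2.8300
d = 10^2.8300 = 676.1 pc
= 2204 ly

d ≈ 2200 ly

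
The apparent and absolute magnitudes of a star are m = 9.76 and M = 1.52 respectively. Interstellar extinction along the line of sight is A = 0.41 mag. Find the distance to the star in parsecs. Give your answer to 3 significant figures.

m − M = 5 log₁₀(d/10 pc) + A  ⇒  9.76 − (1.52) − 0.41 = 5 log₁₀(d/10)
7.830 = 5 log₁₀(d/10)
log₁₀ d = (m − M − A)/5 + 1 = 2.5660
d = 10^2.5660 = 368.1 pc

d ≈ 368 pc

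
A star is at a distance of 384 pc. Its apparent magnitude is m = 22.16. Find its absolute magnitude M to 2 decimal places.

M ≈ 14.24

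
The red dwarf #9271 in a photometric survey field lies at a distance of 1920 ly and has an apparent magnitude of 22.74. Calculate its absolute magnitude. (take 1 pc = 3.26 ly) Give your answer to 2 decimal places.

M ≈ 13.89

d = 1920 ly / 3.26 = 589.0 pc
5 log₁₀(d/10 pc) = 5 log₁₀(589.0) − 5 = 8.850
M = m − 5 log₁₀(d/10) = 22.74 − 8.850 = 13.890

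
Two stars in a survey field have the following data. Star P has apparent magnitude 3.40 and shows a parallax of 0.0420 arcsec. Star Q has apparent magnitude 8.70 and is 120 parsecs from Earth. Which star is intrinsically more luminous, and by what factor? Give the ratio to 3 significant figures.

Star P: d = 1/p = 1/0.0420″ = 23.81 pc
Star P: M = m − 5 log₁₀ d + 5 = 3.40 − 5·1.3768 + 5 = 1.516
Star Q: M = m − 5 log₁₀ d + 5 = 8.70 − 5·2.0792 + 5 = 3.304
ΔM = M_P − M_Q = 1.516 − (3.304) = -1.788; smaller M is more luminous → Star P.
L ratio = 10^(0.4 |ΔM|) = 10^0.715 = 5.190

Star P is more luminous, by a factor of 5.19.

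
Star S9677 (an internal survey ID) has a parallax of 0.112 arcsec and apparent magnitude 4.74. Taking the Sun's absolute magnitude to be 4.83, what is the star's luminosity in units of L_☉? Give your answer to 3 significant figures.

L/L_☉ ≈ 0.866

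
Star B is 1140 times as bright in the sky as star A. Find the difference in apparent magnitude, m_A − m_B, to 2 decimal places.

m_A − m_B ≈ 7.64

Pogson: Δm = −2.5 log₁₀(ratio) = −2.5 log₁₀(1140) = −2.5 × 3.0569 = -7.642
Star B is brighter so has the smaller magnitude: m_A − m_B is positive.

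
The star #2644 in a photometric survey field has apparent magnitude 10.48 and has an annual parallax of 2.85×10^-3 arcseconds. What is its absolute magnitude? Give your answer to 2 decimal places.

d = 1/p = 1/2.85×10^-3″ = 350.9 pc
5 log₁₀(d/10 pc) = 5 log₁₀(350.9) − 5 = 7.726
M = m − 5 log₁₀(d/10) = 10.48 − 7.726 = 2.754

M ≈ 2.75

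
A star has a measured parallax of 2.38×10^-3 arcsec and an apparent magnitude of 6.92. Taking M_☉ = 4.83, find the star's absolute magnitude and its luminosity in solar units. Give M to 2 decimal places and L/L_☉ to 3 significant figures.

M ≈ -1.20; L/L_☉ ≈ 258

d = 1/p = 1/2.38×10^-3″ = 420.2 pc
M = m − 5 log₁₀ d + 5 = 6.92 − 5·2.6234 + 5 = -1.197
M − M_☉ = -1.197 − 4.83 = -6.027
L/L_☉ = 10^(−0.4 × -6.027) = 257.5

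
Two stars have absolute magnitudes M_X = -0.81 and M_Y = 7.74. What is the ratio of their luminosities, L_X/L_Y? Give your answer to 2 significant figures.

L_X/L_Y ≈ 2600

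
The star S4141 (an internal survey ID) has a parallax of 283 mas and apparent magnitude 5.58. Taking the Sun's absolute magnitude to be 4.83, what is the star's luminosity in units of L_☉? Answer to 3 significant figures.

d = 1/p = 1000/283 mas = 3.534 pc
M = m − 5 log₁₀ d + 5 = 5.58 − 5·0.5482 + 5 = 7.839
M − M_☉ = 7.839 − 4.83 = 3.009
L/L_☉ = 10^(−0.4 × 3.009) = 0.06258

L/L_☉ ≈ 0.0626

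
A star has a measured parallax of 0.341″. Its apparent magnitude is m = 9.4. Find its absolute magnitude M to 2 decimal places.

M ≈ 12.06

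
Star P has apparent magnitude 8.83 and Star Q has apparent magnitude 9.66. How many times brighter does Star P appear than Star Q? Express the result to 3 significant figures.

Magnitude difference = -0.83
Flux ratio = 10^(−0.4 Δm) = 10^(−0.4 × -0.83) = 10^0.332 = 2.148

2.15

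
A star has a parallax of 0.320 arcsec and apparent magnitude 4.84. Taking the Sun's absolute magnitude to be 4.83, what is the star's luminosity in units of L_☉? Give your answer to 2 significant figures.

d = 1/p = 1/0.320″ = 3.125 pc
M = m − 5 log₁₀ d + 5 = 4.84 − 5·0.4949 + 5 = 7.366
M − M_☉ = 7.366 − 4.83 = 2.536
L/L_☉ = 10^(−0.4 × 2.536) = 0.09676

L/L_☉ ≈ 0.097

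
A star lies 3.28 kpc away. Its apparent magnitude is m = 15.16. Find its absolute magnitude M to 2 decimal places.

d = 3.28 kpc = 3280 pc
5 log₁₀(d/10 pc) = 5 log₁₀(3280) − 5 = 12.579
M = m − 5 log₁₀(d/10) = 15.16 − 12.579 = 2.581

M ≈ 2.58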